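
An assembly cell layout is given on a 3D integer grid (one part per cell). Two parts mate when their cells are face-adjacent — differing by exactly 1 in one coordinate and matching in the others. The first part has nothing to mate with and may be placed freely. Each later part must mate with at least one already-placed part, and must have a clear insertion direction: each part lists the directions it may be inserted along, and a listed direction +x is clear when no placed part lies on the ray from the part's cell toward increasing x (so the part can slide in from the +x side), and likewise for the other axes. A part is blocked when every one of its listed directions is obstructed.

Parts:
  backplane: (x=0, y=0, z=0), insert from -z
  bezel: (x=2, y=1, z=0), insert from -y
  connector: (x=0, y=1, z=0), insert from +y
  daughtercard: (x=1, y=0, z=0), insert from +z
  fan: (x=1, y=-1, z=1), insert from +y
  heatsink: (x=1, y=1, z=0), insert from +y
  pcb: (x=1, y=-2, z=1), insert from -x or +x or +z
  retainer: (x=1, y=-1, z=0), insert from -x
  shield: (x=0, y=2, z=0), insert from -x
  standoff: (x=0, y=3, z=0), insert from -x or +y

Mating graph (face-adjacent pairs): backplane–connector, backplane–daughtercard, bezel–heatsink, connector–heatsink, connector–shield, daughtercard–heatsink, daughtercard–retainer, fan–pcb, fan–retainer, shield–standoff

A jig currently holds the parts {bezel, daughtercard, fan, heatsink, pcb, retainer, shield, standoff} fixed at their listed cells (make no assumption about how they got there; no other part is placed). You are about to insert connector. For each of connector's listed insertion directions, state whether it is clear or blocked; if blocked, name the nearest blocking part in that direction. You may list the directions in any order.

+y: blocked by shield

+y: nearest on ray is shield@(0, 2, 0) ⇒ blocked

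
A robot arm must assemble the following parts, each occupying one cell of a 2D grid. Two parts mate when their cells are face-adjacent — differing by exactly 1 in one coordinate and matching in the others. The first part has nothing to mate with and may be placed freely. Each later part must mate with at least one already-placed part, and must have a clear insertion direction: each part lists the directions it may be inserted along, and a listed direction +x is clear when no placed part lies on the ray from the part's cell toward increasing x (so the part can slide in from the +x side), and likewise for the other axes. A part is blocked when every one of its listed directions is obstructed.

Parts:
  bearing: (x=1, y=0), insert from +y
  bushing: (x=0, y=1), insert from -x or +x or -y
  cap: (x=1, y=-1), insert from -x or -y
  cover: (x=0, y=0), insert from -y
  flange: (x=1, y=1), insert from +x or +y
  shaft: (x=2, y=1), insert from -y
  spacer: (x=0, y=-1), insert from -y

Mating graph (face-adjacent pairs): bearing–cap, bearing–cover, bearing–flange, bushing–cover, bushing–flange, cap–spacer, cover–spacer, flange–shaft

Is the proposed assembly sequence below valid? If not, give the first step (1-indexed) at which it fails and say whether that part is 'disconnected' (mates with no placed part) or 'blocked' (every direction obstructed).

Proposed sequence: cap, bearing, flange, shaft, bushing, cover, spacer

1. cap@(1, -1) [-x clear] — {cap}
2. bearing@(1, 0) [+y clear] — {bearing, cap}
3. flange@(1, 1) [+x clear] — {bearing, cap, flange}
4. shaft@(2, 1) [-y clear] — {bearing, cap, flange, shaft}
5. bushing@(0, 1) [-x clear] — {bearing, bushing, cap, flange, shaft}
6. cover@(0, 0) [-y clear] — {bearing, bushing, cap, cover, flange, shaft}
7. spacer@(0, -1) [-y clear] — {bearing, bushing, cap, cover, flange, shaft, spacer}

Valid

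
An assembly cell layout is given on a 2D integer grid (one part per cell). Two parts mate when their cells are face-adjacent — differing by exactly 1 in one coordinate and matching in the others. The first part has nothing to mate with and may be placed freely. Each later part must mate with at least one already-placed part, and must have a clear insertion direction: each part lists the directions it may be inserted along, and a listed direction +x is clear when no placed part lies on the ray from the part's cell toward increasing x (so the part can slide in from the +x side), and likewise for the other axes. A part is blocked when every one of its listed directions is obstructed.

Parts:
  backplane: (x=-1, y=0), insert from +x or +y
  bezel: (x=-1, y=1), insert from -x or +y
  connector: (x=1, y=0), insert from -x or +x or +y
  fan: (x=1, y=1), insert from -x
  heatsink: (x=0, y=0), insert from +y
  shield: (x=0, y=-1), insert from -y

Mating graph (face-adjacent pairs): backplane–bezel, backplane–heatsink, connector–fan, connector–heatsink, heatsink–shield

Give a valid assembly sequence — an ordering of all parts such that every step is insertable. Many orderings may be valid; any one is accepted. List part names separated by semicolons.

1. shield@(0, -1) [-y clear] — {shield}
2. heatsink@(0, 0) [+y clear] — {heatsink, shield}
3. connector@(1, 0) [+x clear] — {connector, heatsink, shield}
4. backplane@(-1, 0) [+y clear] — {backplane, connector, heatsink, shield}
5. fan@(1, 1) [-x clear] — {backplane, connector, fan, heatsink, shield}
6. bezel@(-1, 1) [-x clear] — {backplane, bezel, connector, fan, heatsink, shield}

shield; heatsink; connector; backplane; fan; bezel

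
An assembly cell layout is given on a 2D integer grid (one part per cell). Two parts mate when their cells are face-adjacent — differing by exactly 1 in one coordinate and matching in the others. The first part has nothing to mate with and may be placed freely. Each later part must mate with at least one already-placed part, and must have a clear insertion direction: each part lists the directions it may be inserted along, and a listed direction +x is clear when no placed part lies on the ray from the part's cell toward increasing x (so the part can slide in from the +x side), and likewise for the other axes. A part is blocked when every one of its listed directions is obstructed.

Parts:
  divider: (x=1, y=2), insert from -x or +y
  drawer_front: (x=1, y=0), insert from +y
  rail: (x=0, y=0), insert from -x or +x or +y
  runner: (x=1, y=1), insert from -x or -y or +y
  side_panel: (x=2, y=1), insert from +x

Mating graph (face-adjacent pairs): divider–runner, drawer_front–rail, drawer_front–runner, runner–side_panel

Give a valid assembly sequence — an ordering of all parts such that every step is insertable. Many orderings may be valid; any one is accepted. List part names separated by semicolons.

drawer_front; runner; side_panel; divider; rail

1. drawer_front@(1, 0) [+y clear] — {drawer_front}
2. runner@(1, 1) [-x clear] — {drawer_front, runner}
3. side_panel@(2, 1) [+x clear] — {drawer_front, runner, side_panel}
4. divider@(1, 2) [-x clear] — {divider, drawer_front, runner, side_panel}
5. rail@(0, 0) [-x clear] — {divider, drawer_front, rail, runner, side_panel}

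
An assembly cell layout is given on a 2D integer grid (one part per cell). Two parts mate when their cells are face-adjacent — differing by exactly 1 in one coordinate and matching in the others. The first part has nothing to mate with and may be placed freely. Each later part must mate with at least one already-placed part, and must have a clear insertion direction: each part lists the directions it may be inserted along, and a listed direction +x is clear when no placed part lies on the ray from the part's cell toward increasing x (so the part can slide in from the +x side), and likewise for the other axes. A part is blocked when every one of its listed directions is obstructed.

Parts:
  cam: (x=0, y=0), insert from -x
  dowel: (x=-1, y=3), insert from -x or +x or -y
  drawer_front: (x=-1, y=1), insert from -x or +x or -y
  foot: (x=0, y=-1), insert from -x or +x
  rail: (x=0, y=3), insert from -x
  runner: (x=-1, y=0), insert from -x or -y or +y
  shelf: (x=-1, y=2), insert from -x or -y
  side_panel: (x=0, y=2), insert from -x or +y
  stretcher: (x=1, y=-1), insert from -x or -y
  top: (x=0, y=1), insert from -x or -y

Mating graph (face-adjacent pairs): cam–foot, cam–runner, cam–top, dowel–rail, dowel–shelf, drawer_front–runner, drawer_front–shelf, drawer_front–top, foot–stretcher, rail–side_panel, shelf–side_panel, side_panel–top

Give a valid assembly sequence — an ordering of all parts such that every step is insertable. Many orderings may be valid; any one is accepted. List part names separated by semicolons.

side_panel; shelf; top; rail; cam; runner; dowel; drawer_front; foot; stretcher

1. side_panel@(0, 2) [-x clear] — {side_panel}
2. shelf@(-1, 2) [-x clear] — {shelf, side_panel}
3. top@(0, 1) [-x clear] — {shelf, side_panel, top}
4. rail@(0, 3) [-x clear] — {rail, shelf, side_panel, top}
5. cam@(0, 0) [-x clear] — {cam, rail, shelf, side_panel, top}
6. runner@(-1, 0) [-x clear] — {cam, rail, runner, shelf, side_panel, top}
7. dowel@(-1, 3) [-x clear] — {cam, dowel, rail, runner, shelf, side_panel, top}
8. drawer_front@(-1, 1) [-x clear] — {cam, dowel, drawer_front, rail, runner, shelf, side_panel, top}
9. foot@(0, -1) [-x clear] — {cam, dowel, drawer_front, foot, rail, runner, shelf, side_panel, top}
10. stretcher@(1, -1) [-y clear] — {cam, dowel, drawer_front, foot, rail, runner, shelf, side_panel, stretcher, top}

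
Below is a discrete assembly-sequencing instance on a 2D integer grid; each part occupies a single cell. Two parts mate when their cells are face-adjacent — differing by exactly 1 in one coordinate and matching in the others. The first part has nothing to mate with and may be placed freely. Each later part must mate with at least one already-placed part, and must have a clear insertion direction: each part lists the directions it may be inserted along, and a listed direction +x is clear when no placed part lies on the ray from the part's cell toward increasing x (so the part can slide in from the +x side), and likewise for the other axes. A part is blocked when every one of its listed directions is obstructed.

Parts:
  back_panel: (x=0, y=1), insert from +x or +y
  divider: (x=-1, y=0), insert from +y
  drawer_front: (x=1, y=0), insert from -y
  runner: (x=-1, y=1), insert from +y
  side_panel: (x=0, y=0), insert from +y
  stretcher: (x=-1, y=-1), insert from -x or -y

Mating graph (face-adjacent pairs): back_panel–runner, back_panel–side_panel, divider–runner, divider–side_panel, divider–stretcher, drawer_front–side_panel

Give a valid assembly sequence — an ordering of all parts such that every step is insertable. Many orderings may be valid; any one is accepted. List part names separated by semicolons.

1. side_panel@(0, 0) [+y clear] — {side_panel}
2. divider@(-1, 0) [+y clear] — {divider, side_panel}
3. back_panel@(0, 1) [+x clear] — {back_panel, divider, side_panel}
4. runner@(-1, 1) [+y clear] — {back_panel, divider, runner, side_panel}
5. stretcher@(-1, -1) [-x clear] — {back_panel, divider, runner, side_panel, stretcher}
6. drawer_front@(1, 0) [-y clear] — {back_panel, divider, drawer_front, runner, side_panel, stretcher}

side_panel; divider; back_panel; runner; stretcher; drawer_front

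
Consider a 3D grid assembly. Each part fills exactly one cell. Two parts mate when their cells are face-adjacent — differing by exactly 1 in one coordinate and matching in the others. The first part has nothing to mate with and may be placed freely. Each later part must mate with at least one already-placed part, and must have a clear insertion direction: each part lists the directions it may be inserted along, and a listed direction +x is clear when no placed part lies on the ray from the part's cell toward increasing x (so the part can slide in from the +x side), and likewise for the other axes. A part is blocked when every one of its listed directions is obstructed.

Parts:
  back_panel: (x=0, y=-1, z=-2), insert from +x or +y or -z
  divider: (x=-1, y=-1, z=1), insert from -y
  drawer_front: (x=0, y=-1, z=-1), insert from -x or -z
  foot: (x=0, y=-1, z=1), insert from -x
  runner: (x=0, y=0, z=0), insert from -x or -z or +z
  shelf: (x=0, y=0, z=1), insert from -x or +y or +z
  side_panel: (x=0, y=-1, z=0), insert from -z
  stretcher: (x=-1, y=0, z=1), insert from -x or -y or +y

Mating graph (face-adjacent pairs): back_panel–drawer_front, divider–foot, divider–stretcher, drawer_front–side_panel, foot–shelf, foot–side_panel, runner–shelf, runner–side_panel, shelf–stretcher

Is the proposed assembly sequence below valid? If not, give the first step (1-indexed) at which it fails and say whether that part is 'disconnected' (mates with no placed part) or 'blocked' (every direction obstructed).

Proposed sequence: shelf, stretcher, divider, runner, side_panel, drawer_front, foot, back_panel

Invalid at step 7 (blocked)

1. shelf@(0, 0, 1) [-x clear] — {shelf}
2. stretcher@(-1, 0, 1) [-x clear] — {shelf, stretcher}
3. divider@(-1, -1, 1) [-y clear] — {divider, shelf, stretcher}
4. runner@(0, 0, 0) [-x clear] — {divider, runner, shelf, stretcher}
5. side_panel@(0, -1, 0) [-z clear] — {divider, runner, shelf, side_panel, stretcher}
6. drawer_front@(0, -1, -1) [-x clear] — {divider, drawer_front, runner, shelf, side_panel, stretcher}
7. foot@(0, -1, 1) — -x all obstructed ⇒ blocked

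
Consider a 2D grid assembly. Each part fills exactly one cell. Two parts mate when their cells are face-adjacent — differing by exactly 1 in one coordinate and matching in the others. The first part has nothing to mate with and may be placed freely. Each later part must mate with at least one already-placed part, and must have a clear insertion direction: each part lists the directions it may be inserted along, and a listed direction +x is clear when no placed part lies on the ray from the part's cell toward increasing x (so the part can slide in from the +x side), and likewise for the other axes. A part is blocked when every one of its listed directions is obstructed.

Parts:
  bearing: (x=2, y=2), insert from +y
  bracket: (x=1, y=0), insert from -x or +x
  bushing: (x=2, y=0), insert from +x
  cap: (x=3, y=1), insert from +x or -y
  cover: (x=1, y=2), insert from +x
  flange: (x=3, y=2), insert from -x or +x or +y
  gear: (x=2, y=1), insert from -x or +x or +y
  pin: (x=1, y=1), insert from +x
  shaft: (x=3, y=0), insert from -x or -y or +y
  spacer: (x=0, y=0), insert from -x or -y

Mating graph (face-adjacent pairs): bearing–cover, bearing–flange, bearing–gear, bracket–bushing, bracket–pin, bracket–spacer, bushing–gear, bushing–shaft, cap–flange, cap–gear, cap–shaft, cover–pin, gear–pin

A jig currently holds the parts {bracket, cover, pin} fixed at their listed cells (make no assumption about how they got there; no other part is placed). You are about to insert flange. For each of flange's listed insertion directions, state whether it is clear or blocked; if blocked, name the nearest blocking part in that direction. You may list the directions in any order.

-x: nearest on ray is cover@(1, 2) ⇒ blocked
+x: ray from flange(3, 2) has no placed part ⇒ clear
+y: ray from flange(3, 2) has no placed part ⇒ clear

+x: clear; +y: clear; -x: blocked by cover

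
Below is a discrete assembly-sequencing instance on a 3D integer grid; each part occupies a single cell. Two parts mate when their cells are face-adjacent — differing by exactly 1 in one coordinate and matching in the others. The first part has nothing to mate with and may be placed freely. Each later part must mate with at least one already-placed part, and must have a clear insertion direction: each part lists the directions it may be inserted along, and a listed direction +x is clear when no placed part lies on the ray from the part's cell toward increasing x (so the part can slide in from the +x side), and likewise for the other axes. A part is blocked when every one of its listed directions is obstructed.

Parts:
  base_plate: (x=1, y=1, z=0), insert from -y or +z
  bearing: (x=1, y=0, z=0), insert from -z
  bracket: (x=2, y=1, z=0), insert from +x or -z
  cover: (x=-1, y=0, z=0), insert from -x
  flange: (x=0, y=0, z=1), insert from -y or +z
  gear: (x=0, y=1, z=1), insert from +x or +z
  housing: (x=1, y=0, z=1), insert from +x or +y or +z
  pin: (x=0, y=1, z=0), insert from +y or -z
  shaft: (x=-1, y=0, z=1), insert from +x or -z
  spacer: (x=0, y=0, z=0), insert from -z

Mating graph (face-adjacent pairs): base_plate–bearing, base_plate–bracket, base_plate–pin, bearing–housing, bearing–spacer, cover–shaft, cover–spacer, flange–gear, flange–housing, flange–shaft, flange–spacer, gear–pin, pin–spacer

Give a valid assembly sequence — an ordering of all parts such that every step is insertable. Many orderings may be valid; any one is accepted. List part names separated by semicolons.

1. shaft@(-1, 0, 1) [+x clear] — {shaft}
2. flange@(0, 0, 1) [-y clear] — {flange, shaft}
3. spacer@(0, 0, 0) [-z clear] — {flange, shaft, spacer}
4. pin@(0, 1, 0) [+y clear] — {flange, pin, shaft, spacer}
5. bearing@(1, 0, 0) [-z clear] — {bearing, flange, pin, shaft, spacer}
6. gear@(0, 1, 1) [+x clear] — {bearing, flange, gear, pin, shaft, spacer}
7. housing@(1, 0, 1) [+x clear] — {bearing, flange, gear, housing, pin, shaft, spacer}
8. base_plate@(1, 1, 0) [+z clear] — {base_plate, bearing, flange, gear, housing, pin, shaft, spacer}
9. bracket@(2, 1, 0) [+x clear] — {base_plate, bearing, bracket, flange, gear, housing, pin, shaft, spacer}
10. cover@(-1, 0, 0) [-x clear] — {base_plate, bearing, bracket, cover, flange, gear, housing, pin, shaft, spacer}

shaft; flange; spacer; pin; bearing; gear; housing; base_plate; bracket; cover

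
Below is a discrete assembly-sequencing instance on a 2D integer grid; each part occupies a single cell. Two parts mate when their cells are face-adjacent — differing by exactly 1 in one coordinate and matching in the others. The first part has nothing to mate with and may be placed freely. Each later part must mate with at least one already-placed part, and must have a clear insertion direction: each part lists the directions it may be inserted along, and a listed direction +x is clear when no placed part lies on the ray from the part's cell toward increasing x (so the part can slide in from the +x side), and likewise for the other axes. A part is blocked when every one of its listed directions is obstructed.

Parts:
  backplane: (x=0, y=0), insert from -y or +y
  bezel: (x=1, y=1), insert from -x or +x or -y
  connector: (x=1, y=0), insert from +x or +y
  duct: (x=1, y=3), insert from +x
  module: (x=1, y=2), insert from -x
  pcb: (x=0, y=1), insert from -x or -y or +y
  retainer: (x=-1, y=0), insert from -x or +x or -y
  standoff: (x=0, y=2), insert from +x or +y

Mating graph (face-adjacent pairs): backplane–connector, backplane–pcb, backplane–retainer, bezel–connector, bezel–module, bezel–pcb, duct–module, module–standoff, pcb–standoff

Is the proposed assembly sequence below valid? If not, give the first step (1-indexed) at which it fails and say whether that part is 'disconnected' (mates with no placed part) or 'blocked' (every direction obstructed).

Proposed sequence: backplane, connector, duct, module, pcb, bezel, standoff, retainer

Invalid at step 3 (disconnected)

1. backplane@(0, 0) [-y clear] — {backplane}
2. connector@(1, 0) [+x clear] — {backplane, connector}
3. duct@(1, 3) — no placed neighbour ⇒ disconnected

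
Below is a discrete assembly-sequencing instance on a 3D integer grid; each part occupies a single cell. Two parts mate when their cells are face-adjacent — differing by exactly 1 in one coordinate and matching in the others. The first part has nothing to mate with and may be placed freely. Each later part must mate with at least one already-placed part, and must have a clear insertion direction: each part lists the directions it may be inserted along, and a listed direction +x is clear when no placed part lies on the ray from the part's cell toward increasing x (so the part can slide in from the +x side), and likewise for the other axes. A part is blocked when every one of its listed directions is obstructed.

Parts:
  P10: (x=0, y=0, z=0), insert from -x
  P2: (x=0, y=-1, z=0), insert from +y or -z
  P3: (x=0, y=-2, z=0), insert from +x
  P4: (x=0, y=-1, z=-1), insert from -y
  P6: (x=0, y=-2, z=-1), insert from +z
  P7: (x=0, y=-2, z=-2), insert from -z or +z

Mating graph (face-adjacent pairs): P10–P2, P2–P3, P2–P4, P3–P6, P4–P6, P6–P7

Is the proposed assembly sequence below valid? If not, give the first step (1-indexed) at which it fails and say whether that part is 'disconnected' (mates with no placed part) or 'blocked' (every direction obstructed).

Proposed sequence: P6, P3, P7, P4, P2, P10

1. P6@(0, -2, -1) [+z clear] — {P6}
2. P3@(0, -2, 0) [+x clear] — {P3, P6}
3. P7@(0, -2, -2) [-z clear] — {P3, P6, P7}
4. P4@(0, -1, -1) — -y all obstructed ⇒ blocked

Invalid at step 4 (blocked)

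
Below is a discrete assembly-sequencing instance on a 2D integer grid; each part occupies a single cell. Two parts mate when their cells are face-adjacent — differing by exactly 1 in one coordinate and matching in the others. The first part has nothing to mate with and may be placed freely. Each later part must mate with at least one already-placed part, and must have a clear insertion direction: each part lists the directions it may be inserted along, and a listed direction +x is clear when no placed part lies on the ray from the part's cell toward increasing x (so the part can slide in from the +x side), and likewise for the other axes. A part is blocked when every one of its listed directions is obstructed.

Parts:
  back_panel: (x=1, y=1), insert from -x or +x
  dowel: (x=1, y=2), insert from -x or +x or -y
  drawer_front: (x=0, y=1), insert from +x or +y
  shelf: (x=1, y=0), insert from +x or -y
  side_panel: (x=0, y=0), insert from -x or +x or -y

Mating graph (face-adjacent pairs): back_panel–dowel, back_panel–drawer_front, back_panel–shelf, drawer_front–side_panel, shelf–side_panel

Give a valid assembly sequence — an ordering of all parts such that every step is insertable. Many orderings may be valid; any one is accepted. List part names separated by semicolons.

1. shelf@(1, 0) [+x clear] — {shelf}
2. back_panel@(1, 1) [-x clear] — {back_panel, shelf}
3. dowel@(1, 2) [-x clear] — {back_panel, dowel, shelf}
4. drawer_front@(0, 1) [+y clear] — {back_panel, dowel, drawer_front, shelf}
5. side_panel@(0, 0) [-x clear] — {back_panel, dowel, drawer_front, shelf, side_panel}

shelf; back_panel; dowel; drawer_front; side_panel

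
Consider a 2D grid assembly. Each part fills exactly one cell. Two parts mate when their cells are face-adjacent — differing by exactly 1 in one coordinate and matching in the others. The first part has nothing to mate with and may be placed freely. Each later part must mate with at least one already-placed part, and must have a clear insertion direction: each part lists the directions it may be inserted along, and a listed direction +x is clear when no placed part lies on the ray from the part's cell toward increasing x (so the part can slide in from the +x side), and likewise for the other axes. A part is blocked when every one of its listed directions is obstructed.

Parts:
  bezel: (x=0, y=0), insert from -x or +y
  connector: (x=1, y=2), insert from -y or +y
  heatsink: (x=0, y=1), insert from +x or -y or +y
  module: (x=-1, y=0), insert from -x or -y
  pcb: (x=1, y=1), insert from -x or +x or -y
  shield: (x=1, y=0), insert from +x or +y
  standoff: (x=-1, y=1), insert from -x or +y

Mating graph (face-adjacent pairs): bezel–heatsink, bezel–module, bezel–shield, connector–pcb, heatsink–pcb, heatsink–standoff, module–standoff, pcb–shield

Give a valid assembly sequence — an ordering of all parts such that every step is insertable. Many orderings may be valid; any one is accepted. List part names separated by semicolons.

shield; pcb; heatsink; standoff; connector; bezel; module

1. shield@(1, 0) [+x clear] — {shield}
2. pcb@(1, 1) [-x clear] — {pcb, shield}
3. heatsink@(0, 1) [-y clear] — {heatsink, pcb, shield}
4. standoff@(-1, 1) [-x clear] — {heatsink, pcb, shield, standoff}
5. connector@(1, 2) [+y clear] — {connector, heatsink, pcb, shield, standoff}
6. bezel@(0, 0) [-x clear] — {bezel, connector, heatsink, pcb, shield, standoff}
7. module@(-1, 0) [-x clear] — {bezel, connector, heatsink, module, pcb, shield, standoff}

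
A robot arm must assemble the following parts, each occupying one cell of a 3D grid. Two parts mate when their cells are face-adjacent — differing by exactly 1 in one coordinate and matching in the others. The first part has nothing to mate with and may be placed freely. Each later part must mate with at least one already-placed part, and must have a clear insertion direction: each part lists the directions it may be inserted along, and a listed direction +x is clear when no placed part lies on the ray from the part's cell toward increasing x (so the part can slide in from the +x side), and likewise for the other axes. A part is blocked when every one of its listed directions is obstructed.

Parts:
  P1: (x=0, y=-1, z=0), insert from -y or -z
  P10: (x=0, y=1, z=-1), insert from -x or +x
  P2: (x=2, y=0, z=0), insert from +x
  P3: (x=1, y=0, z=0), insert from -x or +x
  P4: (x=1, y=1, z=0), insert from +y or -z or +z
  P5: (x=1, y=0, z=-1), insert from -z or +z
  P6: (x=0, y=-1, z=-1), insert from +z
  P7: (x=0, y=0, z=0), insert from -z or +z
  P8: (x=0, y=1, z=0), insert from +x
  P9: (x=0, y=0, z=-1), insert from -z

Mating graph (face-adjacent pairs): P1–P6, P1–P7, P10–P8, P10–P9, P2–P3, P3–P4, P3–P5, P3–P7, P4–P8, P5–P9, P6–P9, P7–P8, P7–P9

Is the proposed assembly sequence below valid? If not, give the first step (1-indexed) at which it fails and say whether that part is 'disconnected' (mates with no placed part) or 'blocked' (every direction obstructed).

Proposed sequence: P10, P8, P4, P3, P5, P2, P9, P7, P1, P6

Invalid at step 10 (blocked)

1. P10@(0, 1, -1) [-x clear] — {P10}
2. P8@(0, 1, 0) [+x clear] — {P10, P8}
3. P4@(1, 1, 0) [+y clear] — {P10, P4, P8}
4. P3@(1, 0, 0) [-x clear] — {P10, P3, P4, P8}
5. P5@(1, 0, -1) [-z clear] — {P10, P3, P4, P5, P8}
6. P2@(2, 0, 0) [+x clear] — {P10, P2, P3, P4, P5, P8}
7. P9@(0, 0, -1) [-z clear] — {P10, P2, P3, P4, P5, P8, P9}
8. P7@(0, 0, 0) [+z clear] — {P10, P2, P3, P4, P5, P7, P8, P9}
9. P1@(0, -1, 0) [-y clear] — {P1, P10, P2, P3, P4, P5, P7, P8, P9}
10. P6@(0, -1, -1) — +z all obstructed ⇒ blocked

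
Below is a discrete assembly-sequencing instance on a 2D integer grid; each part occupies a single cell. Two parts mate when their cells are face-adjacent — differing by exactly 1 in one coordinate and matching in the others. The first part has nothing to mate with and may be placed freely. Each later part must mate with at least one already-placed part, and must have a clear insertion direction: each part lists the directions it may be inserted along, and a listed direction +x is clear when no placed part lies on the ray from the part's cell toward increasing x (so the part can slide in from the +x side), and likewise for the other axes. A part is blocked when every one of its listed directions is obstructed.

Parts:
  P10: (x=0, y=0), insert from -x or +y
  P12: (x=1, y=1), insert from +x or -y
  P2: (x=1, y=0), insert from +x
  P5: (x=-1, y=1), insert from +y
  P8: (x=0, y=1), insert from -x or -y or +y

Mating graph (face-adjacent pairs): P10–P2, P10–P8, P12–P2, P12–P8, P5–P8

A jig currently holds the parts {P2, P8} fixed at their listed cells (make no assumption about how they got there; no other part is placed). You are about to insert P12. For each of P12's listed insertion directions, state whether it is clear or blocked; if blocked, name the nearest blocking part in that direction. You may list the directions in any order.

+x: ray from P12(1, 1) has no placed part ⇒ clear
-y: nearest on ray is P2@(1, 0) ⇒ blocked

+x: clear; -y: blocked by P2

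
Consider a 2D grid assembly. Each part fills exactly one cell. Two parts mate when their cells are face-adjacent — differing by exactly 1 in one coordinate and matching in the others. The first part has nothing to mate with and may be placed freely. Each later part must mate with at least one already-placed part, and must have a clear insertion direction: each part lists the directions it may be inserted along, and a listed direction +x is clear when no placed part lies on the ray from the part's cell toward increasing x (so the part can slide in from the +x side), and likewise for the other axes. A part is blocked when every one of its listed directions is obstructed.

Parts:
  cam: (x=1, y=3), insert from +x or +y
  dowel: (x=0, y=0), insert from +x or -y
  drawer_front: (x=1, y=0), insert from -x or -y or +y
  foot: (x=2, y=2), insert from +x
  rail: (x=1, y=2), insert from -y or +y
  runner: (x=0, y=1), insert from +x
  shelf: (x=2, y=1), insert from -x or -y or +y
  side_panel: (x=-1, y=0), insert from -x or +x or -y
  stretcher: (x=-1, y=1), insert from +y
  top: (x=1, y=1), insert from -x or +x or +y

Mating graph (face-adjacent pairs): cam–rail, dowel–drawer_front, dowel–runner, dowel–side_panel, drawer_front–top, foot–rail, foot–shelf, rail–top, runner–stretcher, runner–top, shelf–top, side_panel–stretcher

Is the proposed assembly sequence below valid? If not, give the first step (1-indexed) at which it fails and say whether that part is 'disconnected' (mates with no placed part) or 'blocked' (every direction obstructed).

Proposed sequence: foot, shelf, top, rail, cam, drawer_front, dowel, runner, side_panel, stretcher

1. foot@(2, 2) [+x clear] — {foot}
2. shelf@(2, 1) [-x clear] — {foot, shelf}
3. top@(1, 1) [-x clear] — {foot, shelf, top}
4. rail@(1, 2) [+y clear] — {foot, rail, shelf, top}
5. cam@(1, 3) [+x clear] — {cam, foot, rail, shelf, top}
6. drawer_front@(1, 0) [-x clear] — {cam, drawer_front, foot, rail, shelf, top}
7. dowel@(0, 0) [-y clear] — {cam, dowel, drawer_front, foot, rail, shelf, top}
8. runner@(0, 1) — +x all obstructed ⇒ blocked

Invalid at step 8 (blocked)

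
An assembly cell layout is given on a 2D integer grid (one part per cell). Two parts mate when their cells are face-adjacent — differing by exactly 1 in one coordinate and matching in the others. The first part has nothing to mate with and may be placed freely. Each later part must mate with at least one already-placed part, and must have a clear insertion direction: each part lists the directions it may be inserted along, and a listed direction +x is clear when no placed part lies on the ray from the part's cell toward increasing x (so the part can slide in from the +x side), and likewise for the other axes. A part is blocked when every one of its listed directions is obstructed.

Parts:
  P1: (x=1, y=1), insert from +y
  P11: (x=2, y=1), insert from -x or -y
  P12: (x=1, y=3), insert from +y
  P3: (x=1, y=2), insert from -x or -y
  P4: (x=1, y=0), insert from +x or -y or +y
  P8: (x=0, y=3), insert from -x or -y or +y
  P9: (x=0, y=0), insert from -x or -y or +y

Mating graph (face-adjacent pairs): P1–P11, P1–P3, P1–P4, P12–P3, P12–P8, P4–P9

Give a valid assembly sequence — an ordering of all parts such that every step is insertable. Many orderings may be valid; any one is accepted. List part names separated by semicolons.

P4; P9; P1; P3; P11; P12; P8

1. P4@(1, 0) [+x clear] — {P4}
2. P9@(0, 0) [-x clear] — {P4, P9}
3. P1@(1, 1) [+y clear] — {P1, P4, P9}
4. P3@(1, 2) [-x clear] — {P1, P3, P4, P9}
5. P11@(2, 1) [-y clear] — {P1, P11, P3, P4, P9}
6. P12@(1, 3) [+y clear] — {P1, P11, P12, P3, P4, P9}
7. P8@(0, 3) [-x clear] — {P1, P11, P12, P3, P4, P8, P9}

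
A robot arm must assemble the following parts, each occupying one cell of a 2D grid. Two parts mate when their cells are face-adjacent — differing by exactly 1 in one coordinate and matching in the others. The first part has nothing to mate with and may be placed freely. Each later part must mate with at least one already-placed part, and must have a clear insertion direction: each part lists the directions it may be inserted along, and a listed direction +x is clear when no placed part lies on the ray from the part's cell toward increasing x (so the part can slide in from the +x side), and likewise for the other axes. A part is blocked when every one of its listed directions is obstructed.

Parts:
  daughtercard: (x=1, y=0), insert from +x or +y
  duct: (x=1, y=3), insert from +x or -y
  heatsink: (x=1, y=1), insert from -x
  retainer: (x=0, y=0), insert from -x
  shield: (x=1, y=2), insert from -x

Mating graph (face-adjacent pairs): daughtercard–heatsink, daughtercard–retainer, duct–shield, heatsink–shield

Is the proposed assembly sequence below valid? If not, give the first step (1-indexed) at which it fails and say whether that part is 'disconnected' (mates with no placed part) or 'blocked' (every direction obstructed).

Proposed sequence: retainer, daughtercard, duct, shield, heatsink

1. retainer@(0, 0) [-x clear] — {retainer}
2. daughtercard@(1, 0) [+x clear] — {daughtercard, retainer}
3. duct@(1, 3) — no placed neighbour ⇒ disconnected

Invalid at step 3 (disconnected)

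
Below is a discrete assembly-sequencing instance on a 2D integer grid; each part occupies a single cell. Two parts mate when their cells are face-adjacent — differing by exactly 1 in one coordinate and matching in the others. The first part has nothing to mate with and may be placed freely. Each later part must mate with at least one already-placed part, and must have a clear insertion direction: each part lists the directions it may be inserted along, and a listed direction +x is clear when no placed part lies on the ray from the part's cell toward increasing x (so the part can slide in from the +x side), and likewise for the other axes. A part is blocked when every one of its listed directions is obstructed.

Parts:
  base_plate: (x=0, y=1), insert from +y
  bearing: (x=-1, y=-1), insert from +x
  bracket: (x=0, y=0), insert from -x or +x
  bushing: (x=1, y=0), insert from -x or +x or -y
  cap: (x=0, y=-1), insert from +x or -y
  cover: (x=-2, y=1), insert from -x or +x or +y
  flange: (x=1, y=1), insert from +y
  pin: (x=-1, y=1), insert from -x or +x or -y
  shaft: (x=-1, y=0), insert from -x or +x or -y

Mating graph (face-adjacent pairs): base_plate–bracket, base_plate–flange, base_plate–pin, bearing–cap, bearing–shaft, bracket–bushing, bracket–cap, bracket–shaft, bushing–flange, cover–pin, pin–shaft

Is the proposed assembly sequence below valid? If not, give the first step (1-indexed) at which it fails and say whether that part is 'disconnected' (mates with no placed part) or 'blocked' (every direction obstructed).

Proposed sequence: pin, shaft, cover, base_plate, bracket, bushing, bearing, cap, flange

Valid

1. pin@(-1, 1) [-x clear] — {pin}
2. shaft@(-1, 0) [-x clear] — {pin, shaft}
3. cover@(-2, 1) [-x clear] — {cover, pin, shaft}
4. base_plate@(0, 1) [+y clear] — {base_plate, cover, pin, shaft}
5. bracket@(0, 0) [+x clear] — {base_plate, bracket, cover, pin, shaft}
6. bushing@(1, 0) [+x clear] — {base_plate, bracket, bushing, cover, pin, shaft}
7. bearing@(-1, -1) [+x clear] — {base_plate, bearing, bracket, bushing, cover, pin, shaft}
8. cap@(0, -1) [+x clear] — {base_plate, bearing, bracket, bushing, cap, cover, pin, shaft}
9. flange@(1, 1) [+y clear] — {base_plate, bearing, bracket, bushing, cap, cover, flange, pin, shaft}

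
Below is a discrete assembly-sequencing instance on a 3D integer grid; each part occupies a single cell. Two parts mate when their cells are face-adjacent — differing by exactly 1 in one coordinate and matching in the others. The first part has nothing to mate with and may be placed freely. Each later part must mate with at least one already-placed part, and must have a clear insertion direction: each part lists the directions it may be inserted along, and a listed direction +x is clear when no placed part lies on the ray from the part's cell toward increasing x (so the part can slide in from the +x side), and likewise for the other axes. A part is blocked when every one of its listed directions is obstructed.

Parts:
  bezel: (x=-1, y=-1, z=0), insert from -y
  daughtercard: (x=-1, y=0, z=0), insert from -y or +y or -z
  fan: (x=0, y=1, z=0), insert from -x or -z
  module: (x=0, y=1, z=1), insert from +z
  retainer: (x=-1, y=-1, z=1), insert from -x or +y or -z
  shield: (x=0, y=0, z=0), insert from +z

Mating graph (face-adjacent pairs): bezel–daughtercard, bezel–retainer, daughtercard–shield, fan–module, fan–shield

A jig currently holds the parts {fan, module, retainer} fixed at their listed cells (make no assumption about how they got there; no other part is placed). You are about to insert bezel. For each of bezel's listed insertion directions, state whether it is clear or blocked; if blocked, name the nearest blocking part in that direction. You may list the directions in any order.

-y: ray from bezel(-1, -1, 0) has no placed part ⇒ clear

-y: clear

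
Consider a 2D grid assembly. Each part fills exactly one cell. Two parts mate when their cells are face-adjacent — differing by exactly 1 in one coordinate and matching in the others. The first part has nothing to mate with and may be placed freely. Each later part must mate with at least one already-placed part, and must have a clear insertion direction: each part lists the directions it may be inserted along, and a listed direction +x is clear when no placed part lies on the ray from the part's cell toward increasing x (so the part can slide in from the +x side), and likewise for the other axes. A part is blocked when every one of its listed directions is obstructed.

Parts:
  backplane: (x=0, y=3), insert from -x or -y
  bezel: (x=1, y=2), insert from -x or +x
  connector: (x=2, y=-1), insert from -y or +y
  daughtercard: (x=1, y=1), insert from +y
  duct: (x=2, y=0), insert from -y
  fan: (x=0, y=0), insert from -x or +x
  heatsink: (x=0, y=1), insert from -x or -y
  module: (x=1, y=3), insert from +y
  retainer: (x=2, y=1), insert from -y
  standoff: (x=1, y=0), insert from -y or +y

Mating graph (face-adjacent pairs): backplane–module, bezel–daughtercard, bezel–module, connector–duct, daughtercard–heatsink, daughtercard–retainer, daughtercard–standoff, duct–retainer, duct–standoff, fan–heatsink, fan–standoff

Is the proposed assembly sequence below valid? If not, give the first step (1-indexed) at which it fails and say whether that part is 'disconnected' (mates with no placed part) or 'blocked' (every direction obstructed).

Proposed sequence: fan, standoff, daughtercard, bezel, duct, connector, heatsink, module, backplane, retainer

1. fan@(0, 0) [-x clear] — {fan}
2. standoff@(1, 0) [-y clear] — {fan, standoff}
3. daughtercard@(1, 1) [+y clear] — {daughtercard, fan, standoff}
4. bezel@(1, 2) [-x clear] — {bezel, daughtercard, fan, standoff}
5. duct@(2, 0) [-y clear] — {bezel, daughtercard, duct, fan, standoff}
6. connector@(2, -1) [-y clear] — {bezel, connector, daughtercard, duct, fan, standoff}
7. heatsink@(0, 1) [-x clear] — {bezel, connector, daughtercard, duct, fan, heatsink, standoff}
8. module@(1, 3) [+y clear] — {bezel, connector, daughtercard, duct, fan, heatsink, module, standoff}
9. backplane@(0, 3) [-x clear] — {backplane, bezel, connector, daughtercard, duct, fan, heatsink, module, standoff}
10. retainer@(2, 1) — -y all obstructed ⇒ blocked

Invalid at step 10 (blocked)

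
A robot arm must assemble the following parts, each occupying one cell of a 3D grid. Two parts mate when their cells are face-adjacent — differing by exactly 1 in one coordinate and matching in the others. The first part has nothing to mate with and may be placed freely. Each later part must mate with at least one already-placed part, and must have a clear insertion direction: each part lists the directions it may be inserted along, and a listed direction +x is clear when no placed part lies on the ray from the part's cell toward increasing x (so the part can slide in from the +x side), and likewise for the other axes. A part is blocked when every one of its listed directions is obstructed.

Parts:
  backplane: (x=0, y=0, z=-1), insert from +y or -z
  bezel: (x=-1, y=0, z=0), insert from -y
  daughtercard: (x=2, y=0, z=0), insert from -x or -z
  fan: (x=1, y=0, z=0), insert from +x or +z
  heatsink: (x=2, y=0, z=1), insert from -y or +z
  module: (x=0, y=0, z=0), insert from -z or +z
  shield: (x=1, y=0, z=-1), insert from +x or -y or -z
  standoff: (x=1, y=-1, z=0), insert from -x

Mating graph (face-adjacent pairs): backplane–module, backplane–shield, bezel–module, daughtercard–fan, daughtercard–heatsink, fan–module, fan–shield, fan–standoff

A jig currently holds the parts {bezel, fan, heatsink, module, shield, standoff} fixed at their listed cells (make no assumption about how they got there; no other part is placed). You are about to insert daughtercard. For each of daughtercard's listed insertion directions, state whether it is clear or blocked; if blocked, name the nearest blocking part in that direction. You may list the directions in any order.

-x: nearest on ray is fan@(1, 0, 0) ⇒ blocked
-z: ray from daughtercard(2, 0, 0) has no placed part ⇒ clear

-x: blocked by fan; -z: clear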